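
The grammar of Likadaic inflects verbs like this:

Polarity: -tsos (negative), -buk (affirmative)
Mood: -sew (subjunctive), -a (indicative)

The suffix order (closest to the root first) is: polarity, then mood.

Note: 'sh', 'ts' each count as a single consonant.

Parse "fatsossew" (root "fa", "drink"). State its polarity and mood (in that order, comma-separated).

Segment: fa-tsos-sew.
polarity: -tsos → negative.
mood: -sew → subjunctive.

negative, subjunctive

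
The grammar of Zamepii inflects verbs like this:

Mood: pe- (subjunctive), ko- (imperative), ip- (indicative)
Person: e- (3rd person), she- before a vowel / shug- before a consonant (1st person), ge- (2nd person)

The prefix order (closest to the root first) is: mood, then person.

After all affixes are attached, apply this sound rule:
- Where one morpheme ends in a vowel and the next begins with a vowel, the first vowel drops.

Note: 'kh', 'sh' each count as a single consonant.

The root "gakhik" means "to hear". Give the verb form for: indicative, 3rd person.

Attach mood indicative ip- → ipgakhik.
Attach person 3rd person e- → eipgakhik.
Apply vowel deletion: eipgakhik → ipgakhik.

ipgakhik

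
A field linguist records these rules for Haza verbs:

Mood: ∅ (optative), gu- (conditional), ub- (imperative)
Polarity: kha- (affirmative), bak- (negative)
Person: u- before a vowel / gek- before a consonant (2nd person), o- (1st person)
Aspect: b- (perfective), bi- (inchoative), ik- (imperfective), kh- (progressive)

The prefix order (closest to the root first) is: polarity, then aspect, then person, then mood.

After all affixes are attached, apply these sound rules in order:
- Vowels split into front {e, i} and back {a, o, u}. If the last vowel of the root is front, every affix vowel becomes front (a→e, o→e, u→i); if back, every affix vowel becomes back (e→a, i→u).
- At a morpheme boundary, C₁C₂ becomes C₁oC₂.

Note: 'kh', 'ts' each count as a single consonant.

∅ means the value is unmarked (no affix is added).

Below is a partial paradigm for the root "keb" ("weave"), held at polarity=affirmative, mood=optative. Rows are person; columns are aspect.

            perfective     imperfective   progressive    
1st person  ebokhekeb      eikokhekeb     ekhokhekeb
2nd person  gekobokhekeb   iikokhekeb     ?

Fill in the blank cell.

gekokhokhekeb

Attach polarity affirmative kha- → khakeb.
Attach aspect progressive kh- → khkhakeb.
Attach person 2nd person gek- (before consonant 'kh') → gekkhkhakeb.
mood = optative: zero marking, form stays gekkhkhakeb.
Apply vowel harmony: gekkhkhakeb → gekkhkhekeb.
Apply epenthesis: gekkhkhekeb → gekokhokhekeb.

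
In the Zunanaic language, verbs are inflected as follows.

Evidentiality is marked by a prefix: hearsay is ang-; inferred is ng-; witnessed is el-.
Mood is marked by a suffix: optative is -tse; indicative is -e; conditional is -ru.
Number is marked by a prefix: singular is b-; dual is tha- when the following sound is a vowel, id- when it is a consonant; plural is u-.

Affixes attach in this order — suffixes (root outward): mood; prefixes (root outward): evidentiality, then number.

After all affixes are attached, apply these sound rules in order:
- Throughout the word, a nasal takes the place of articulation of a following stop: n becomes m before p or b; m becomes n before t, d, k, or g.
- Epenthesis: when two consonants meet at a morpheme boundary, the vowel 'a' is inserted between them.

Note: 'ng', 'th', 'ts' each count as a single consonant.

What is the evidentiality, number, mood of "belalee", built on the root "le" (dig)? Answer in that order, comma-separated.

Segment: b-el-le-e.
evidentiality: el- → witnessed.
number: b- → singular.
mood: -e → indicative.

witnessed, singular, indicative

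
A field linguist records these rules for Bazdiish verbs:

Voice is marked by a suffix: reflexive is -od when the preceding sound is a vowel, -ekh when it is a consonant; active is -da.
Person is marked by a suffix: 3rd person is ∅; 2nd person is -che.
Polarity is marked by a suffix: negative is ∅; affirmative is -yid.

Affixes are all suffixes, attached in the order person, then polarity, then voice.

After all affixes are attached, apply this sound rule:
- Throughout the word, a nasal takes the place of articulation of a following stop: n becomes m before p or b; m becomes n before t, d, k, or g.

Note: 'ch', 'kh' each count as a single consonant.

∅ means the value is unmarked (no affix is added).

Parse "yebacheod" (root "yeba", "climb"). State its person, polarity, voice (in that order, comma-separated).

2nd person, negative, reflexive

Segment: yeba-che-od.
person: -che → 2nd person.
polarity: ∅ → negative.
voice: -od/ekh → reflexive.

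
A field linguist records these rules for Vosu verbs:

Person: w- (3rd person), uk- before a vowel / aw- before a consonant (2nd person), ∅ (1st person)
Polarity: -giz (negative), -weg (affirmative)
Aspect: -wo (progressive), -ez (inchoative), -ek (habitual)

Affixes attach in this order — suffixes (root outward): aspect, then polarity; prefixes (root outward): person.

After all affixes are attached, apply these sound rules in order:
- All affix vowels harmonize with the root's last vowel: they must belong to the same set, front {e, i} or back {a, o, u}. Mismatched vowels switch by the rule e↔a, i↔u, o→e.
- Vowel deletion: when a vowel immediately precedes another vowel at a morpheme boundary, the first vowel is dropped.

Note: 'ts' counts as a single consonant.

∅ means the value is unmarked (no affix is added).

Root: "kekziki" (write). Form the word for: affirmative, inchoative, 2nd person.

Attach person 2nd person aw- (before consonant 'k') → awkekziki.
Attach aspect inchoative -ez → awkekzikiez.
Attach polarity affirmative -weg → awkekzikiezweg.
Apply vowel harmony: awkekzikiezweg → ewkekzikiezweg.
Apply vowel deletion: ewkekzikiezweg → ewkekzikezweg.

ewkekzikezweg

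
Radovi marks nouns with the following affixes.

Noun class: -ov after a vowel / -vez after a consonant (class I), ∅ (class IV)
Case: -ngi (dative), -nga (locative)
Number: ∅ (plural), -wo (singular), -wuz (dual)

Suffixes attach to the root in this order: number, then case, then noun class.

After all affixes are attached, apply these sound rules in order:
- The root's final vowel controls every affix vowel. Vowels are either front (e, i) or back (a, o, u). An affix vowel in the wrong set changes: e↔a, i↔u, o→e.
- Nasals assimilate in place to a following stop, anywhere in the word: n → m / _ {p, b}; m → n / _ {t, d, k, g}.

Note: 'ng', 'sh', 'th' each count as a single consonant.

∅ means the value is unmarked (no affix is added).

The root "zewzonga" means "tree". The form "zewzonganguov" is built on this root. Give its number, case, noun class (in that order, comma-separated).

Segment: zewzonga-ngi-ov.
number: ∅ → plural.
case: -ngi → dative.
noun class: -ov/vez → class I.

plural, dative, class I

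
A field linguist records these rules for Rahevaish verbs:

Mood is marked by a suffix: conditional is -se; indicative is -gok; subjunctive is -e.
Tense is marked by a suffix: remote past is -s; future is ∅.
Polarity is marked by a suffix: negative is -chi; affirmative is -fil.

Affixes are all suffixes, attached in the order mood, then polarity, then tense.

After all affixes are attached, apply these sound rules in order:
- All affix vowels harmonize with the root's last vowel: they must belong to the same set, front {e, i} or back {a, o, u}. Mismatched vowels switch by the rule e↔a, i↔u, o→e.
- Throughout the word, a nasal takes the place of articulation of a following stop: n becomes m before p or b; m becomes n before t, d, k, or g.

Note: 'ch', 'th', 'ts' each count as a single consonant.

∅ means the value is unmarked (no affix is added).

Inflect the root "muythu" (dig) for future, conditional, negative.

muythusachu

Attach mood conditional -se → muythuse.
Attach polarity negative -chi → muythusechi.
tense = future: zero marking, form stays muythusechi.
Apply vowel harmony: muythusechi → muythusachu.
Nasal assimilation: no change.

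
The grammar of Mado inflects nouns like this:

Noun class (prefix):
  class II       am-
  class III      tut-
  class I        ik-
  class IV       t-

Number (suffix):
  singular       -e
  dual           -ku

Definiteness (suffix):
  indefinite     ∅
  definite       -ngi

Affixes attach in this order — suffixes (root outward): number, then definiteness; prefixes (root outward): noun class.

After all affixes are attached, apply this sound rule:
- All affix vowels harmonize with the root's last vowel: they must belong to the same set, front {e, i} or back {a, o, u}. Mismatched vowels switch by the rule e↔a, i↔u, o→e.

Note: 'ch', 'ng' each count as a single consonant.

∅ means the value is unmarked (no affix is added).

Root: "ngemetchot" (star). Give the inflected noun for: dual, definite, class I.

ukngemetchotkungu

Attach number dual -ku → ngemetchotku.
Attach definiteness definite -ngi → ngemetchotkungi.
Attach noun class class I ik- → ikngemetchotkungi.
Apply vowel harmony: ikngemetchotkungi → ukngemetchotkungu.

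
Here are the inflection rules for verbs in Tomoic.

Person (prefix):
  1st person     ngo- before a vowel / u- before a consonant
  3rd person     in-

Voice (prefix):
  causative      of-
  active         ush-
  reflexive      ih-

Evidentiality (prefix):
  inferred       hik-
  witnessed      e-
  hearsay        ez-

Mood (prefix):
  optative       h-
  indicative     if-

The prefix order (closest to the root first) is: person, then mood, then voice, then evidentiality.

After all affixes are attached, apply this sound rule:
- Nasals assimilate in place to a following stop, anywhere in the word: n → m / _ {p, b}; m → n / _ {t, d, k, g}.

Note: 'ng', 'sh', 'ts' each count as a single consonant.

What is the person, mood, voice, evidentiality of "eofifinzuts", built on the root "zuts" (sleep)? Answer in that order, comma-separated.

3rd person, indicative, causative, witnessed

Segment: e-of-if-in-zuts.
person: in- → 3rd person.
mood: if- → indicative.
voice: of- → causative.
evidentiality: e- → witnessed.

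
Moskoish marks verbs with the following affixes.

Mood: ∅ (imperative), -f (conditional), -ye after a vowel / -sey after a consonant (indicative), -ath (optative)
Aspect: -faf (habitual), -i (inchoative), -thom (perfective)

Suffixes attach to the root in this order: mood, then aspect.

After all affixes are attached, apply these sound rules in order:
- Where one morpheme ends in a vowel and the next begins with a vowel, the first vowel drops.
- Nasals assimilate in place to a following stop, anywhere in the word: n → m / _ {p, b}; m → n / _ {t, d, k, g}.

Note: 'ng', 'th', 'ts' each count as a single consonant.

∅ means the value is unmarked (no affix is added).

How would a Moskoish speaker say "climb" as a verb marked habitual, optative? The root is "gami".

gamathfaf

Attach mood optative -ath → gamiath.
Attach aspect habitual -faf → gamiathfaf.
Apply vowel deletion: gamiathfaf → gamathfaf.
Nasal assimilation: no change.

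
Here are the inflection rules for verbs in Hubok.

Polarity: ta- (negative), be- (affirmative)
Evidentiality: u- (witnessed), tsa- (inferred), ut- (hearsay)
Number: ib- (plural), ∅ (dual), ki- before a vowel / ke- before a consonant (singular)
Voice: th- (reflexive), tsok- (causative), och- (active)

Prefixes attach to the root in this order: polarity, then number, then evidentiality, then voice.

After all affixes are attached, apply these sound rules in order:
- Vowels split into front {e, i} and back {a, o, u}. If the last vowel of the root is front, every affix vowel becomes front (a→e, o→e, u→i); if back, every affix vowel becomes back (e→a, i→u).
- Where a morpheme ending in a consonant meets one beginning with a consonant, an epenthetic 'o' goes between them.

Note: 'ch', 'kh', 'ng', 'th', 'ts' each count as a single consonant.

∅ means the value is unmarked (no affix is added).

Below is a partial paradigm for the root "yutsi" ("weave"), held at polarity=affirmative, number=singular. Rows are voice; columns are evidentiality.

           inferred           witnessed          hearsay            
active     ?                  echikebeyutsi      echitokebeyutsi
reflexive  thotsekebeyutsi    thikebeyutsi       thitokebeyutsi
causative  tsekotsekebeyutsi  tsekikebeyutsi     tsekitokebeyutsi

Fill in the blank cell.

Attach polarity affirmative be- → beyutsi.
Attach number singular ke- (before consonant 'b') → kebeyutsi.
Attach evidentiality inferred tsa- → tsakebeyutsi.
Attach voice active och- → ochtsakebeyutsi.
Apply vowel harmony: ochtsakebeyutsi → echtsekebeyutsi.
Apply epenthesis: echtsekebeyutsi → echotsekebeyutsi.

echotsekebeyutsi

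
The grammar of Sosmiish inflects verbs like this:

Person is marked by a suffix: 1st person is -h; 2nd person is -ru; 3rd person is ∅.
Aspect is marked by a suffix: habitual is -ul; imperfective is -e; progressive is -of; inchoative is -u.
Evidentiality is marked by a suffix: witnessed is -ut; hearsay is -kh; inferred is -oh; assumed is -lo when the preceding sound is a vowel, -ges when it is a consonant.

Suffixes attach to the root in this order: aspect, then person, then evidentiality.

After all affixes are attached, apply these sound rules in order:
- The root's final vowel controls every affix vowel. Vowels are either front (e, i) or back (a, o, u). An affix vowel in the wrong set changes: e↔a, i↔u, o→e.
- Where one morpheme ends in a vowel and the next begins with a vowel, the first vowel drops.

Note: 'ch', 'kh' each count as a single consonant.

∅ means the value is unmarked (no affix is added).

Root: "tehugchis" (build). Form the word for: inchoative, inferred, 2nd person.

Attach aspect inchoative -u → tehugchisu.
Attach person 2nd person -ru → tehugchisuru.
Attach evidentiality inferred -oh → tehugchisuruoh.
Apply vowel harmony: tehugchisuruoh → tehugchisirieh.
Apply vowel deletion: tehugchisirieh → tehugchisireh.

tehugchisireh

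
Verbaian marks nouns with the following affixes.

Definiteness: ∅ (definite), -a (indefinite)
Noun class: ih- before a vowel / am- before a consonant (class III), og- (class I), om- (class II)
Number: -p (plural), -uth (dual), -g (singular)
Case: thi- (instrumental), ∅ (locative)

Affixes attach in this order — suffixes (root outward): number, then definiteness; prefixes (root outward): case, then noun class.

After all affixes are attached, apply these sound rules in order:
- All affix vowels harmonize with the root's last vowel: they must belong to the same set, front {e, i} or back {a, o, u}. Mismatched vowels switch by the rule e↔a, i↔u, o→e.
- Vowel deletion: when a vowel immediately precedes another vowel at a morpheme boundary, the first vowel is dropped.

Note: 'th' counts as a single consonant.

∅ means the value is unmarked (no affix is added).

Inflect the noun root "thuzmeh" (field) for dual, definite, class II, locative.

emthuzmehith

Attach number dual -uth → thuzmehuth.
case = locative: zero marking, form stays thuzmehuth.
definiteness = definite: zero marking, form stays thuzmehuth.
Attach noun class class II om- → omthuzmehuth.
Apply vowel harmony: omthuzmehuth → emthuzmehith.
Vowel deletion: no change.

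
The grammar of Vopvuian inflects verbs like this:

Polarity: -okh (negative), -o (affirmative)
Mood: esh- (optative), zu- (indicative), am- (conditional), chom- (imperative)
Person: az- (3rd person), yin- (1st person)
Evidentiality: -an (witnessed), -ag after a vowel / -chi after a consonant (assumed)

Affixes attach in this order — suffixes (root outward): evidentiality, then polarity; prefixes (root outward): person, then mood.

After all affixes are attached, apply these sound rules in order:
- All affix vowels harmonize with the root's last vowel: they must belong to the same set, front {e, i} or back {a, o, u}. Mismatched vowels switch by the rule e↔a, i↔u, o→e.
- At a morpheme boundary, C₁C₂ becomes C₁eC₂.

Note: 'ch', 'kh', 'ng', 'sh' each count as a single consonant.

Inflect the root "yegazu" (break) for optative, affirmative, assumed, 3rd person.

Attach evidentiality assumed -ag (after vowel 'u') → yegazuag.
Attach person 3rd person az- → azyegazuag.
Attach polarity affirmative -o → azyegazuago.
Attach mood optative esh- → eshazyegazuago.
Apply vowel harmony: eshazyegazuago → ashazyegazuago.
Apply epenthesis: ashazyegazuago → ashazeyegazuago.

ashazeyegazuago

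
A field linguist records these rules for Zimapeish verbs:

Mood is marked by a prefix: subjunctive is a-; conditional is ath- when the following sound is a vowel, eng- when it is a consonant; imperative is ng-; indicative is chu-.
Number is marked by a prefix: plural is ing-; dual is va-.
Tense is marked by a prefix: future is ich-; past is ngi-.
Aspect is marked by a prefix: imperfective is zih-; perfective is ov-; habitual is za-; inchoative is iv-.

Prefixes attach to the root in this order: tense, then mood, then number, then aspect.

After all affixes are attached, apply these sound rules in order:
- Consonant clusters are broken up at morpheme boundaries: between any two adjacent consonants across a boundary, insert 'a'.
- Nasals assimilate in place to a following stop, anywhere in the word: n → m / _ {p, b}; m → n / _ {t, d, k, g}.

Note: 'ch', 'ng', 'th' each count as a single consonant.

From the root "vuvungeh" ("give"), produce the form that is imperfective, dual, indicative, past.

Attach tense past ngi- → ngivuvungeh.
Attach mood indicative chu- → chungivuvungeh.
Attach number dual va- → vachungivuvungeh.
Attach aspect imperfective zih- → zihvachungivuvungeh.
Apply epenthesis: zihvachungivuvungeh → zihavachungivuvungeh.
Nasal assimilation: no change.

zihavachungivuvungeh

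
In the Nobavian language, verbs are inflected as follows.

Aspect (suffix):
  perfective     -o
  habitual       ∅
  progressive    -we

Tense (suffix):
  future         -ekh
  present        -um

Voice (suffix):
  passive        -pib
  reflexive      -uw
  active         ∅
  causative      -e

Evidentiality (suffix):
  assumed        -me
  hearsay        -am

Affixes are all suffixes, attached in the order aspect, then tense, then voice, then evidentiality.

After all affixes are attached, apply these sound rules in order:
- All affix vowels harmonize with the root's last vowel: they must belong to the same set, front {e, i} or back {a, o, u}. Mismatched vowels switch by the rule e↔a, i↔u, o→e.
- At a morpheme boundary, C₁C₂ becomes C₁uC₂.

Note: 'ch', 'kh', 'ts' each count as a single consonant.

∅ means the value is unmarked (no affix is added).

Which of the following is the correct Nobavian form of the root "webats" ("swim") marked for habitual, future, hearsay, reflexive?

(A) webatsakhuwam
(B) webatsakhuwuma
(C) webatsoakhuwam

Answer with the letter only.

aspect = habitual: zero marking, form stays webats.
Attach tense future -ekh → webatsekh.
Attach voice reflexive -uw → webatsekhuw.
Attach evidentiality hearsay -am → webatsekhuwam.
Apply vowel harmony: webatsekhuwam → webatsakhuwam.
Epenthesis: no change.
So the correct form is webatsakhuwam, option (A).
(C) webatsoakhuwam is wrong: it uses perfective instead of habitual for aspect.
(B) webatsakhuwuma is wrong: it uses assumed instead of hearsay for evidentiality.

A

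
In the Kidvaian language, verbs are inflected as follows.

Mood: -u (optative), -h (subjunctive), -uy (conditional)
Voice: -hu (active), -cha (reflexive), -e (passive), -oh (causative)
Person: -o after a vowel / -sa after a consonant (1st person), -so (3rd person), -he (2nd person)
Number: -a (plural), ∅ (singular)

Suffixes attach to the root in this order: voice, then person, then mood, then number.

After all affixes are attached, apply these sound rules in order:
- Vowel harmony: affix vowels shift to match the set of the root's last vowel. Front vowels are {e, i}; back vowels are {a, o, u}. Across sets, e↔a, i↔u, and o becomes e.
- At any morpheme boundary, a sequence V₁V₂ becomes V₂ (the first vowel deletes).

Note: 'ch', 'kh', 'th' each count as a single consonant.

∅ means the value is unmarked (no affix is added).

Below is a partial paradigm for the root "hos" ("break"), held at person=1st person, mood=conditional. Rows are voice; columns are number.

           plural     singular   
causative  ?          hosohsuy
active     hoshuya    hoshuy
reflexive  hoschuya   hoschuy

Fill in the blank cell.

Attach voice causative -oh → hosoh.
Attach person 1st person -sa (after consonant 'h') → hosohsa.
Attach mood conditional -uy → hosohsauy.
Attach number plural -a → hosohsauya.
Vowel harmony: no change.
Apply vowel deletion: hosohsauya → hosohsuya.

hosohsuya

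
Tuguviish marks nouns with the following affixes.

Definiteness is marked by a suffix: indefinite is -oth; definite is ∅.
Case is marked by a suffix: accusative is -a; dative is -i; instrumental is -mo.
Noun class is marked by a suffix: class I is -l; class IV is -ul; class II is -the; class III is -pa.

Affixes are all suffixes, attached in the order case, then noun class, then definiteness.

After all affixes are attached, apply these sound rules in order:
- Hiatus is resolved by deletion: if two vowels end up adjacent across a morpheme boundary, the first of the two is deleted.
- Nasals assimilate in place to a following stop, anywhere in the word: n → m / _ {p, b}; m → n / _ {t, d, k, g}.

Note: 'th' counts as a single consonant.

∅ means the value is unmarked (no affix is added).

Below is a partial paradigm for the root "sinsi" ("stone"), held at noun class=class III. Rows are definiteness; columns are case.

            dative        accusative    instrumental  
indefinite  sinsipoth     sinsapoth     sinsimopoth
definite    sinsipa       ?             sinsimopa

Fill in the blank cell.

sinsapa

Attach case accusative -a → sinsia.
Attach noun class class III -pa → sinsiapa.
definiteness = definite: zero marking, form stays sinsiapa.
Apply vowel deletion: sinsiapa → sinsapa.
Nasal assimilation: no change.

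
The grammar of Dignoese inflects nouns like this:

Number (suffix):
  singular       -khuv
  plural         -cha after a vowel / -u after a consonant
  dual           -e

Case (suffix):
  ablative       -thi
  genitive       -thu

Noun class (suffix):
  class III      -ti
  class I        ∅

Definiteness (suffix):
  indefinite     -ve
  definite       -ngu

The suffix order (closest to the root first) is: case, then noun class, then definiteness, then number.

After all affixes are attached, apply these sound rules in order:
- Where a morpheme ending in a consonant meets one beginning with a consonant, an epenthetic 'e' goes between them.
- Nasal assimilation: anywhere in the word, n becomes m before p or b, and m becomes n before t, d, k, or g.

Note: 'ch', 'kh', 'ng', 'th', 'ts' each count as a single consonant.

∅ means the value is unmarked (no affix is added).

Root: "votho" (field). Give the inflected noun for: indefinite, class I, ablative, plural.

vothothivecha

Attach case ablative -thi → vothothi.
noun class = class I: zero marking, form stays vothothi.
Attach definiteness indefinite -ve → vothothive.
Attach number plural -cha (after vowel 'e') → vothothivecha.
Epenthesis: no change.
Nasal assimilation: no change.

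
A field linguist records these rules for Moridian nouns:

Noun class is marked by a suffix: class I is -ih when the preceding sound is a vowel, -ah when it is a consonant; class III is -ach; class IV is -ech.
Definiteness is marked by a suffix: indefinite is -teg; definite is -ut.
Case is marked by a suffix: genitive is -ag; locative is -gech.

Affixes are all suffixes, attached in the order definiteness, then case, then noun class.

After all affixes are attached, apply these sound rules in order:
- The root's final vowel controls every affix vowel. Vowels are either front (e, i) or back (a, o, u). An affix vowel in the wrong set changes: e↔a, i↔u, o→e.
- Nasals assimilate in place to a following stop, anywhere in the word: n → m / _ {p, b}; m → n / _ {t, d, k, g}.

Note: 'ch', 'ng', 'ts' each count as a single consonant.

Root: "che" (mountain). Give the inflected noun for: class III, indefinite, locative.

Attach definiteness indefinite -teg → cheteg.
Attach case locative -gech → cheteggech.
Attach noun class class III -ach → cheteggechach.
Apply vowel harmony: cheteggechach → cheteggechech.
Nasal assimilation: no change.

cheteggechech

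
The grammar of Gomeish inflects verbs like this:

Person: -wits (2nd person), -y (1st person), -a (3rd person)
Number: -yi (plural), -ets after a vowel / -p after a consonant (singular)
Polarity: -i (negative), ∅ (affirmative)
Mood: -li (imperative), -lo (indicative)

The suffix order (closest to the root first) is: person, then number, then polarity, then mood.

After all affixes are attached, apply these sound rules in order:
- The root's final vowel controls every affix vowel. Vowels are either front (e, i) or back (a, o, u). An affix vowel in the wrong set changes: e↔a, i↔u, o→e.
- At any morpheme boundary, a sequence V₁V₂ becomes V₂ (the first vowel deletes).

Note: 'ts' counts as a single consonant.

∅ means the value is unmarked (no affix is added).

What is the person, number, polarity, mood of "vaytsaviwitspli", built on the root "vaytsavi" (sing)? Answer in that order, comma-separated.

Segment: vaytsavi-wits-p-li.
person: -wits → 2nd person.
number: -ets/p → singular.
polarity: ∅ → affirmative.
mood: -li → imperative.

2nd person, singular, affirmative, imperative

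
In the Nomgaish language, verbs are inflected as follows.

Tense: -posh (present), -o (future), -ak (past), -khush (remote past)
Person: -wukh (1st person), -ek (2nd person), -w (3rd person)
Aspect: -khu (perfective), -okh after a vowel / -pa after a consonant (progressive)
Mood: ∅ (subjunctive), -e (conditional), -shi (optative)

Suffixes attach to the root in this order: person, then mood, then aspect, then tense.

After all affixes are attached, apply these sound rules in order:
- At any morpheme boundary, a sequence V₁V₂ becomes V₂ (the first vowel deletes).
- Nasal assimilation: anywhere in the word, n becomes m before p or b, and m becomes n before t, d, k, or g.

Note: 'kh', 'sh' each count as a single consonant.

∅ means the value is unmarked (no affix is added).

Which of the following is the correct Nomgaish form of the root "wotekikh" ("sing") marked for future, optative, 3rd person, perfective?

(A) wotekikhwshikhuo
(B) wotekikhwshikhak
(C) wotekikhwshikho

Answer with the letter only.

Attach person 3rd person -w → wotekikhw.
Attach mood optative -shi → wotekikhwshi.
Attach aspect perfective -khu → wotekikhwshikhu.
Attach tense future -o → wotekikhwshikhuo.
Apply vowel deletion: wotekikhwshikhuo → wotekikhwshikho.
Nasal assimilation: no change.
So the correct form is wotekikhwshikho, option (C).
(A) wotekikhwshikhuo is wrong: it fails to apply the sound rule(s).
(B) wotekikhwshikhak is wrong: it uses past instead of future for tense.

C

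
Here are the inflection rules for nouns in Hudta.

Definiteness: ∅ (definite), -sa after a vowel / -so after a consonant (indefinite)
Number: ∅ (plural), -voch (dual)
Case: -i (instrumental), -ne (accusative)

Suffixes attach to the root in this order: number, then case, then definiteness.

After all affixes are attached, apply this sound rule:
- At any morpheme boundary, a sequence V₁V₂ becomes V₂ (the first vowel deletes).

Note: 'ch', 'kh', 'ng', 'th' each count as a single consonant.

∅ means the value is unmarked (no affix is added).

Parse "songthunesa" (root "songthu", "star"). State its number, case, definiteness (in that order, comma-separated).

Segment: songthu-ne-sa.
number: ∅ → plural.
case: -ne → accusative.
definiteness: -sa/so → indefinite.

plural, accusative, indefinite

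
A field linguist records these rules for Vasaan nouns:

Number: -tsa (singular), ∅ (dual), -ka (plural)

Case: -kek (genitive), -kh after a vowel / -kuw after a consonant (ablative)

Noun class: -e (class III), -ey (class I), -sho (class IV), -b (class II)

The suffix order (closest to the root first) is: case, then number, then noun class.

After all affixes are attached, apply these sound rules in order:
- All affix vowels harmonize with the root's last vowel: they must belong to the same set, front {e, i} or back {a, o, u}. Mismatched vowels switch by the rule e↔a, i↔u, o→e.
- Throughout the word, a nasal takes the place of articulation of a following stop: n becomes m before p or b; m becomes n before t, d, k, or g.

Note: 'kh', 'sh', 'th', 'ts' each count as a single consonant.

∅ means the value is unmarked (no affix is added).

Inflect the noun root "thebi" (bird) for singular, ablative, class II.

thebikhtseb

Attach case ablative -kh (after vowel 'i') → thebikh.
Attach number singular -tsa → thebikhtsa.
Attach noun class class II -b → thebikhtsab.
Apply vowel harmony: thebikhtsab → thebikhtseb.
Nasal assimilation: no change.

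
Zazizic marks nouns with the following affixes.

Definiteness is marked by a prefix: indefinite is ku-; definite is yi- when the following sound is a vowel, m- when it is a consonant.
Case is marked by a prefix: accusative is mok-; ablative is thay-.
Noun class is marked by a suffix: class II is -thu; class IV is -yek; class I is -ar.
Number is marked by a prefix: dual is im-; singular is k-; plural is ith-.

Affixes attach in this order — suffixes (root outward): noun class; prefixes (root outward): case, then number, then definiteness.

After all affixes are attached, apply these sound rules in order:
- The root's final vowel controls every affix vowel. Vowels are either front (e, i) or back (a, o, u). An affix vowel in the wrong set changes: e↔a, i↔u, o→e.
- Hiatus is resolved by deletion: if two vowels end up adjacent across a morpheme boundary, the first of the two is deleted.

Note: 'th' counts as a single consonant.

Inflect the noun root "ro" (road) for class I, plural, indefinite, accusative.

Attach case accusative mok- → mokro.
Attach noun class class I -ar → mokroar.
Attach number plural ith- → ithmokroar.
Attach definiteness indefinite ku- → kuithmokroar.
Apply vowel harmony: kuithmokroar → kuuthmokroar.
Apply vowel deletion: kuuthmokroar → kuthmokrar.

kuthmokrar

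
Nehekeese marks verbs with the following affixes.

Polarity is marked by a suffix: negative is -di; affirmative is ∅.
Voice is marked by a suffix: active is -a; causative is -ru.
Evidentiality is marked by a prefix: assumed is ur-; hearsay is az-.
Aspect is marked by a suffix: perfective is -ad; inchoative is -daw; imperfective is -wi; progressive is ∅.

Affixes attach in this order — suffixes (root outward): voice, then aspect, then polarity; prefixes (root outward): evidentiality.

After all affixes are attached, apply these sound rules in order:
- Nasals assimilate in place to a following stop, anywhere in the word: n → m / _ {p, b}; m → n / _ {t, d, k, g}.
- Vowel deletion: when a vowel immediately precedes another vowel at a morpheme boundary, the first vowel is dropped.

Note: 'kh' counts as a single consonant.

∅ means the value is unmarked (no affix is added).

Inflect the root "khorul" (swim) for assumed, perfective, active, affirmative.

Attach voice active -a → khorula.
Attach aspect perfective -ad → khorulaad.
polarity = affirmative: zero marking, form stays khorulaad.
Attach evidentiality assumed ur- → urkhorulaad.
Nasal assimilation: no change.
Apply vowel deletion: urkhorulaad → urkhorulad.

urkhorulad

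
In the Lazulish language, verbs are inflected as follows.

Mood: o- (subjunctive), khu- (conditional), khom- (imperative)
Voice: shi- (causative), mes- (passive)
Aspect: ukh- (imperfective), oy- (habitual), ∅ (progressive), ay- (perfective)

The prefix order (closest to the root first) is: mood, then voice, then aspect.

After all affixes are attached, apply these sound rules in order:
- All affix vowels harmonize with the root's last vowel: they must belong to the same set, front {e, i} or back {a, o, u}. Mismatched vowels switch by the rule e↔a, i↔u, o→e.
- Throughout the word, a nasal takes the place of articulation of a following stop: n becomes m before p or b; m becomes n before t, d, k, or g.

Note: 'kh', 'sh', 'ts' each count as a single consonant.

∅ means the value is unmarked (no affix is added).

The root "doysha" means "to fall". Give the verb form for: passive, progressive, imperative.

Attach mood imperative khom- → khomdoysha.
Attach voice passive mes- → meskhomdoysha.
aspect = progressive: zero marking, form stays meskhomdoysha.
Apply vowel harmony: meskhomdoysha → maskhomdoysha.
Apply nasal assimilation: maskhomdoysha → maskhondoysha.

maskhondoysha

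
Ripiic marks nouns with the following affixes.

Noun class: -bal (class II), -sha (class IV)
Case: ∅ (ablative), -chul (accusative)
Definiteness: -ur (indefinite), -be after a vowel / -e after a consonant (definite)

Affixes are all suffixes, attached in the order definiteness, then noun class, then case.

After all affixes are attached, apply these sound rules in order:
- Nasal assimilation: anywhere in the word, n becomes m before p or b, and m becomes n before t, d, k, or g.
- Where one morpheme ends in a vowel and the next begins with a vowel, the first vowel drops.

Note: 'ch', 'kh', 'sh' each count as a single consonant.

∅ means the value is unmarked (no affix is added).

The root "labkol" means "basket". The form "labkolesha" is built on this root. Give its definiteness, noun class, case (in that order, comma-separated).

definite, class IV, ablative

Segment: labkol-e-sha.
definiteness: -be/e → definite.
noun class: -sha → class IV.
case: ∅ → ablative.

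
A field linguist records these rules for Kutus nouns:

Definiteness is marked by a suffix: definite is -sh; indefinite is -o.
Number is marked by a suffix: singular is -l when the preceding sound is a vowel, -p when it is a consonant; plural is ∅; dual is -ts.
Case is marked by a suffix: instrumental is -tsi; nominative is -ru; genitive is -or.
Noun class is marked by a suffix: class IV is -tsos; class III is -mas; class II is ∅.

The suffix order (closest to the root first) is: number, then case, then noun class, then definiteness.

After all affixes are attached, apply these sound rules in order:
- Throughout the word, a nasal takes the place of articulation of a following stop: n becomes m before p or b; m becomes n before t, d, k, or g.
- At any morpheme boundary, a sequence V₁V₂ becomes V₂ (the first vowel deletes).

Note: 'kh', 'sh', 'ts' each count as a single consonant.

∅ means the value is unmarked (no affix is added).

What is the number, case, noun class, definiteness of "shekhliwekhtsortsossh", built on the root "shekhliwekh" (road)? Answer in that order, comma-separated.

Segment: shekhliwekh-ts-or-tsos-sh.
number: -ts → dual.
case: -or → genitive.
noun class: -tsos → class IV.
definiteness: -sh → definite.

dual, genitive, class IV, definite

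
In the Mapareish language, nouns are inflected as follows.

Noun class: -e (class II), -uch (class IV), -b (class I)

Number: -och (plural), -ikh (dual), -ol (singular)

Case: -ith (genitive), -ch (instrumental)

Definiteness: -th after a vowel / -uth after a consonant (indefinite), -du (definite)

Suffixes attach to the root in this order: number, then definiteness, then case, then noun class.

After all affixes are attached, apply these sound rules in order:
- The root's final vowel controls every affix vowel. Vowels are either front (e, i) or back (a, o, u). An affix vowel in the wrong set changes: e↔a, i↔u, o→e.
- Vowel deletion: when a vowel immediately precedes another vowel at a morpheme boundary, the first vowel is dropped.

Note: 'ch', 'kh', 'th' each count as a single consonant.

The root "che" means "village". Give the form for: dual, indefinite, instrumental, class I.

chikhithchb

Attach number dual -ikh → cheikh.
Attach definiteness indefinite -uth (after consonant 'kh') → cheikhuth.
Attach case instrumental -ch → cheikhuthch.
Attach noun class class I -b → cheikhuthchb.
Apply vowel harmony: cheikhuthchb → cheikhithchb.
Apply vowel deletion: cheikhithchb → chikhithchb.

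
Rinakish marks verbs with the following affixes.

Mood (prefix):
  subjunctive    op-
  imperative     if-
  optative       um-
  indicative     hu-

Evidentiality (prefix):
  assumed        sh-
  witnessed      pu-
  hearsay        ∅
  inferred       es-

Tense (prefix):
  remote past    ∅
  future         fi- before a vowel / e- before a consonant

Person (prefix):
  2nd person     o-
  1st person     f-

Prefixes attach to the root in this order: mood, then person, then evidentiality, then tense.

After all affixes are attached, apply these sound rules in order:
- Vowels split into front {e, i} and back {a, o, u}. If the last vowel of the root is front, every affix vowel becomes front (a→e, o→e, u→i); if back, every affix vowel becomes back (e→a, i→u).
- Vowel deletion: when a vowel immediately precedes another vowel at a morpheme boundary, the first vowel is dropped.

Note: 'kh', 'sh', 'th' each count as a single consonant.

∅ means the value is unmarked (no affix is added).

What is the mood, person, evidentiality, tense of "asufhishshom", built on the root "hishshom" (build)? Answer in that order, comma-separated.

imperative, 2nd person, inferred, remote past

Segment: es-o-if-hishshom.
mood: if- → imperative.
person: o- → 2nd person.
evidentiality: es- → inferred.
tense: ∅ → remote past.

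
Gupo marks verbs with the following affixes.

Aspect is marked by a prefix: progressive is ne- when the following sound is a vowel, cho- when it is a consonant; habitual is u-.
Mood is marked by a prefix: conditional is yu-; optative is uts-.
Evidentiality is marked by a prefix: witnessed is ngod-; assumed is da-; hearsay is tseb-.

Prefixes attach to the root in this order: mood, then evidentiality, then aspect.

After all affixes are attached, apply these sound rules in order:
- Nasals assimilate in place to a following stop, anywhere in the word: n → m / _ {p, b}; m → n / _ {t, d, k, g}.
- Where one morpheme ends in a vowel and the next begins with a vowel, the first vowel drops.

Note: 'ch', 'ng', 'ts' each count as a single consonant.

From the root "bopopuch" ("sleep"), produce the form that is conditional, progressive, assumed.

chodayubopopuch

Attach mood conditional yu- → yubopopuch.
Attach evidentiality assumed da- → dayubopopuch.
Attach aspect progressive cho- (before consonant 'd') → chodayubopopuch.
Nasal assimilation: no change.
Vowel deletion: no change.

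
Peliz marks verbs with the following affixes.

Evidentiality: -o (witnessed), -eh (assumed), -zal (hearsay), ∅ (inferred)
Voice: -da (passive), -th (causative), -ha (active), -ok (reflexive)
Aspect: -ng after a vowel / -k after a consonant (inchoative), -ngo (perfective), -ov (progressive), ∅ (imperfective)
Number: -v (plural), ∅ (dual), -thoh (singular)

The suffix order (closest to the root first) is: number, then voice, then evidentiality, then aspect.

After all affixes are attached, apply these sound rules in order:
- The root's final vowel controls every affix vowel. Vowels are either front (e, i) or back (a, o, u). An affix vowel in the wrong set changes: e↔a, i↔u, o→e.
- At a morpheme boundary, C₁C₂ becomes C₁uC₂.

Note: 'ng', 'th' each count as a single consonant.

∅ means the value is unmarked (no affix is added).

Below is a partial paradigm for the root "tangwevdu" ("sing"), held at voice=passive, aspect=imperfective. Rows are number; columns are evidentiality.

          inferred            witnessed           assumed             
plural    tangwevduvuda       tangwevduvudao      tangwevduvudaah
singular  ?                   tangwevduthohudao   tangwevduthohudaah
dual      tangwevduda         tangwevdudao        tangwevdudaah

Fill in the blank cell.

Attach number singular -thoh → tangwevduthoh.
Attach voice passive -da → tangwevduthohda.
evidentiality = inferred: zero marking, form stays tangwevduthohda.
aspect = imperfective: zero marking, form stays tangwevduthohda.
Vowel harmony: no change.
Apply epenthesis: tangwevduthohda → tangwevduthohuda.

tangwevduthohuda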